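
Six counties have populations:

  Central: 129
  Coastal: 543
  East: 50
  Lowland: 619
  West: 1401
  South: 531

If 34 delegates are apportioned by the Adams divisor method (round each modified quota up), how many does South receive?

Standard divisor 3273/34 ≈ 96.265; standard quotas: Central 1.340, Coastal 5.641, East 0.519, Lowland 6.430, West 14.554, South 5.516.
Rounding up gives 2, 6, 1, 7, 15, 6 = 37 seats, so the divisor must be adjusted.
With modified divisor 107: modified quotas Central 1.206, Coastal 5.075, East 0.467, Lowland 5.785, West 13.093, South 4.963.
Rounding up: Central 2, Coastal 6, East 1, Lowland 6, West 14, South 5 (total 34).
South receives 5.

5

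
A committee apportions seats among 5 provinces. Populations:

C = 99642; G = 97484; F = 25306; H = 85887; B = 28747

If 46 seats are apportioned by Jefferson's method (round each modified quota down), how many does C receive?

14

Standard divisor 337066/46 ≈ 7327.522; standard quotas: C 13.598, G 13.304, F 3.454, H 11.721, B 3.923.
Rounding down gives 13, 13, 3, 11, 3 = 43 seats, so the divisor must be adjusted.
With modified divisor 7000: modified quotas C 14.235, G 13.926, F 3.615, H 12.270, B 4.107.
Rounding down: C 14, G 13, F 3, H 12, B 4 (total 46).
C receives 14.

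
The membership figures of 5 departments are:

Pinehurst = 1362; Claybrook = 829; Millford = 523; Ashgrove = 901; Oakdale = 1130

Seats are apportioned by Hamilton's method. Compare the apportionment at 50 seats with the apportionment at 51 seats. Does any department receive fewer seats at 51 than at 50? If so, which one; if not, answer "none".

Millford

At 50 seats: Pinehurst 14, Claybrook 9, Millford 6, Ashgrove 9, Oakdale 12.
At 51 seats: Pinehurst 15, Claybrook 9, Millford 5, Ashgrove 10, Oakdale 12.
Millford drops from 6 to 5.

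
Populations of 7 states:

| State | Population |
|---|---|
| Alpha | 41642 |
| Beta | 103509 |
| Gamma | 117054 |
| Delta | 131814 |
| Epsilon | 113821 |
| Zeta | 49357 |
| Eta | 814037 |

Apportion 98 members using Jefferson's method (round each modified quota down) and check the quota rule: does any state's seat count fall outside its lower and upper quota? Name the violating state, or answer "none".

Eta

Standard quotas: Alpha 2.976, Beta 7.398, Gamma 8.366, Delta 9.421, Epsilon 8.135, Zeta 3.527, Eta 58.178.
Jefferson allocation: Alpha 3, Beta 7, Gamma 8, Delta 9, Epsilon 8, Zeta 3, Eta 60.
Eta has quota 58.178 (lower 58, upper 59) but receives 60 — outside the quota interval.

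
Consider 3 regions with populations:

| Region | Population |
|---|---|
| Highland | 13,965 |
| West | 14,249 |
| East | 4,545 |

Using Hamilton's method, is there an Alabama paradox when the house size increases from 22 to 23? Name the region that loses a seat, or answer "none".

none

At 22 seats: Highland 9, West 10, East 3.
At 23 seats: Highland 10, West 10, East 3.
No region's allocation decreased.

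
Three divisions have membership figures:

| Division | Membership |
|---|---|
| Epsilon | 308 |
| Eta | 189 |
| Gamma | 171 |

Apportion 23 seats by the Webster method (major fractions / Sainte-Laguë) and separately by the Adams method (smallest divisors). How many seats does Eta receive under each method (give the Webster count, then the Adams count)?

Webster: Epsilon 11, Eta 6, Gamma 6.
Adams: Epsilon 10, Eta 7, Gamma 6.
Eta gets 6 under Webster and 7 under Adams.

6 and 7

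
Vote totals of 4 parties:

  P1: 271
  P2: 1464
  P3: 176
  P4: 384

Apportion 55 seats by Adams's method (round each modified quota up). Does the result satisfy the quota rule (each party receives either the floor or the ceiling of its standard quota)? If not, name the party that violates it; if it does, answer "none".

Standard quotas: P1 6.495, P2 35.085, P3 4.218, P4 9.203.
Adams allocation: P1 7, P2 34, P3 5, P4 9.
P2 has quota 35.085 (lower 35, upper 36) but receives 34 — outside the quota interval.

P2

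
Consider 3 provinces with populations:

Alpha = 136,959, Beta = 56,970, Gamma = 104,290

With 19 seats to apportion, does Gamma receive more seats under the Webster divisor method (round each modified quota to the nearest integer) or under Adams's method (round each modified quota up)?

Adams

Webster: Alpha 9, Beta 4, Gamma 6.
Adams: Alpha 8, Beta 4, Gamma 7.
Gamma gets 6 under Webster and 7 under Adams.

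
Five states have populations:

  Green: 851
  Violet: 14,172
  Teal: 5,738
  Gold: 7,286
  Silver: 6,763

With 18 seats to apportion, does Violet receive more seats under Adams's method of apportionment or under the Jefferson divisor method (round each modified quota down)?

Jefferson

Adams: Green 1, Violet 7, Teal 3, Gold 4, Silver 3.
Jefferson: Green 0, Violet 8, Teal 3, Gold 4, Silver 3.
Violet gets 7 under Adams and 8 under Jefferson.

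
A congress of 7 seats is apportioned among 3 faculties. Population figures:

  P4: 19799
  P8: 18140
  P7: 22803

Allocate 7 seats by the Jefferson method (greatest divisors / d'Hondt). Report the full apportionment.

Standard divisor 60742/7 ≈ 8677.429; standard quotas: P4 2.282, P8 2.090, P7 2.628.
Rounding down gives 2, 2, 2 = 6 seats, so the divisor must be adjusted.
With modified divisor 7100: modified quotas P4 2.789, P8 2.555, P7 3.212.
Rounding down: P4 2, P8 2, P7 3 (total 7).

P4=2, P8=2, P7=3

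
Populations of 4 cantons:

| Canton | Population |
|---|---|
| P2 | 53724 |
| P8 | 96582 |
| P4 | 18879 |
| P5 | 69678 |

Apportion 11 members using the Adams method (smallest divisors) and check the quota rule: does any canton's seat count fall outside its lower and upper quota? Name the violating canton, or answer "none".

none

Standard quotas: P2 2.474, P8 4.448, P4 0.869, P5 3.209.
Adams allocation: P2 3, P8 4, P4 1, P5 3.
Every allocation lies between the lower and upper quota.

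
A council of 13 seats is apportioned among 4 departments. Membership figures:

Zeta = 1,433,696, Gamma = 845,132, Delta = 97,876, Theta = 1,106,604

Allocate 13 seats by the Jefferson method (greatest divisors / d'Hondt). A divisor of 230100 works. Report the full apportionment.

With modified divisor 230100: modified quotas Zeta 6.231, Gamma 3.673, Delta 0.425, Theta 4.809.
Rounding down: Zeta 6, Gamma 3, Delta 0, Theta 4 (total 13).

Zeta 6, Gamma 3, Delta 0, Theta 4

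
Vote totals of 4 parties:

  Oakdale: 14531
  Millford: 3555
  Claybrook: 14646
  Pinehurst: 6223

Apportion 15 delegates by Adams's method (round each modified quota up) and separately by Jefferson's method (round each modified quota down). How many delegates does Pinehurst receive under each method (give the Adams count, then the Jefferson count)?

3 and 2

Adams: Oakdale 5, Millford 2, Claybrook 5, Pinehurst 3.
Jefferson: Oakdale 6, Millford 1, Claybrook 6, Pinehurst 2.
Pinehurst gets 3 under Adams and 2 under Jefferson.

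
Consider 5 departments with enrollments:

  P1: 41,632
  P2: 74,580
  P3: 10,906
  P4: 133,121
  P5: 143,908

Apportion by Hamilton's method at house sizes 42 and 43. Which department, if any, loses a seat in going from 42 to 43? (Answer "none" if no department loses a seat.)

At 42 seats: P1 4, P2 8, P3 1, P4 14, P5 15.
At 43 seats: P1 5, P2 8, P3 1, P4 14, P5 15.
No department's allocation decreased.

none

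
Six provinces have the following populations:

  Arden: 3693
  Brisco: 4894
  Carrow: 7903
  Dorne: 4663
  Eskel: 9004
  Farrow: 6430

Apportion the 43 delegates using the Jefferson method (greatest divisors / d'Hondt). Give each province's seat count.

Standard divisor 36587/43 ≈ 850.86; standard quotas: Arden 4.340, Brisco 5.752, Carrow 9.288, Dorne 5.480, Eskel 10.582, Farrow 7.557.
Rounding down gives 4, 5, 9, 5, 10, 7 = 40 seats, so the divisor must be adjusted.
With modified divisor 800: modified quotas Arden 4.616, Brisco 6.117, Carrow 9.879, Dorne 5.829, Eskel 11.255, Farrow 8.037.
Rounding down: Arden 4, Brisco 6, Carrow 9, Dorne 5, Eskel 11, Farrow 8 (total 43).

Arden: 4, Brisco: 6, Carrow: 9, Dorne: 5, Eskel: 11, Farrow: 8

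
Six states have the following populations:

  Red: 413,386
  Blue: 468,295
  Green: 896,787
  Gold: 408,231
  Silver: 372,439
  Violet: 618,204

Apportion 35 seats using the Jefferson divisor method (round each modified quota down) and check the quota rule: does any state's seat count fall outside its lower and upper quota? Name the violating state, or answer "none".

none

Standard quotas: Red 4.554, Blue 5.159, Green 9.879, Gold 4.497, Silver 4.103, Violet 6.810.
Jefferson allocation: Red 5, Blue 5, Green 10, Gold 4, Silver 4, Violet 7.
Every allocation lies between the lower and upper quota.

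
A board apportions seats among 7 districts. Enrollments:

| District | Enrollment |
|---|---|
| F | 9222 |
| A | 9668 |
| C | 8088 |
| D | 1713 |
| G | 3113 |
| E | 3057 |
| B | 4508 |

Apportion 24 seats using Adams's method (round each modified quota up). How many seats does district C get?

5

Standard divisor 39369/24 ≈ 1640.375; standard quotas: F 5.622, A 5.894, C 4.931, D 1.044, G 1.898, E 1.864, B 2.748.
Rounding up gives 6, 6, 5, 2, 2, 2, 3 = 26 seats, so the divisor must be adjusted.
With modified divisor 1900: modified quotas F 4.854, A 5.088, C 4.257, D 0.902, G 1.638, E 1.609, B 2.373.
Rounding up: F 5, A 6, C 5, D 1, G 2, E 2, B 3 (total 24).
C receives 5.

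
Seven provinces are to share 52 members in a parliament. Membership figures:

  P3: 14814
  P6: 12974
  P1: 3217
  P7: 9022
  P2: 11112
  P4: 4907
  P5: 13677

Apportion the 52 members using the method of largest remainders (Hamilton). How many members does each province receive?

P3: 11; P6: 10; P1: 2; P7: 7; P2: 8; P4: 4; P5: 10

Total 69723; standard divisor 69723/52 ≈ 1340.827.
Standard quotas: P3 11.0484, P6 9.6761, P1 2.3993, P7 6.7287, P2 8.2874, P4 3.6597, P5 10.2004.
Lower quotas: P3 11, P6 9, P1 2, P7 6, P2 8, P4 3, P5 10 (sum 49, leaving 3 seats).
Remainders in descending order: P7 0.7287, P6 0.6761, P4 0.6597, P1 0.3993, P2 0.2874, P5 0.2004, P3 0.0484.
The surplus seats go to P7, P6, P4.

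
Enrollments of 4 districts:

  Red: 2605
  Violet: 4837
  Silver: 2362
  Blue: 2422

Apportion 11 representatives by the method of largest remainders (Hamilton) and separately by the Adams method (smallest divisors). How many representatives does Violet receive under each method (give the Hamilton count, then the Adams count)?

Hamilton: Red 2, Violet 5, Silver 2, Blue 2.
Adams: Red 3, Violet 4, Silver 2, Blue 2.
Violet gets 5 under Hamilton and 4 under Adams.

5 and 4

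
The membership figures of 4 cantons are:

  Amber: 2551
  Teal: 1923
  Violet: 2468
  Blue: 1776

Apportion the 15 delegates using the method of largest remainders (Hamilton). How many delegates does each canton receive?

Total 8718; standard divisor 8718/15 ≈ 581.2.
Standard quotas: Amber 4.389, Teal 3.309, Violet 4.246, Blue 3.056.
Lower quotas: Amber 4, Teal 3, Violet 4, Blue 3 (sum 14, leaving 1 seat).
Remainders in descending order: Amber 0.389, Teal 0.309, Violet 0.246, Blue 0.056.
Largest remainder: Amber receives the extra seat.

Amber=5, Teal=3, Violet=4, Blue=3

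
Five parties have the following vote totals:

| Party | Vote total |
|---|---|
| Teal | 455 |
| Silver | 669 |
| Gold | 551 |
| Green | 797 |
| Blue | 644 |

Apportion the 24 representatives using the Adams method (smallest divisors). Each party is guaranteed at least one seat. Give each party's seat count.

Standard divisor 3116/24 ≈ 129.833; standard quotas: Teal 3.504, Silver 5.153, Gold 4.244, Green 6.139, Blue 4.960.
Rounding up gives 4, 6, 5, 7, 5 = 27 seats, so the divisor must be adjusted.
With modified divisor 140: modified quotas Teal 3.250, Silver 4.779, Gold 3.936, Green 5.693, Blue 4.600.
Rounding up: Teal 4, Silver 5, Gold 4, Green 6, Blue 5 (total 24).

Teal 4, Silver 5, Gold 4, Green 6, Blue 5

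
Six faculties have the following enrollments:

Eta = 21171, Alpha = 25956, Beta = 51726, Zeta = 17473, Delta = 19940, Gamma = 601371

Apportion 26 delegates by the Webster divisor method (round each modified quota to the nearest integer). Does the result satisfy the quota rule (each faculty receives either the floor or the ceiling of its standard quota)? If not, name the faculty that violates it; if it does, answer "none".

Gamma

Standard quotas: Eta 0.746, Alpha 0.915, Beta 1.823, Zeta 0.616, Delta 0.703, Gamma 21.197.
Webster allocation: Eta 1, Alpha 1, Beta 2, Zeta 1, Delta 1, Gamma 20.
Gamma has quota 21.197 (lower 21, upper 22) but receives 20 — outside the quota interval.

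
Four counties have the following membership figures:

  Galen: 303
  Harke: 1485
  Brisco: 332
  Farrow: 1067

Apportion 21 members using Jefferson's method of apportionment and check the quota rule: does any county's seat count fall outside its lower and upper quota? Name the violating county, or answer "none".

Standard quotas: Galen 1.997, Harke 9.785, Brisco 2.188, Farrow 7.031.
Jefferson allocation: Galen 2, Harke 10, Brisco 2, Farrow 7.
Every allocation lies between the lower and upper quota.

none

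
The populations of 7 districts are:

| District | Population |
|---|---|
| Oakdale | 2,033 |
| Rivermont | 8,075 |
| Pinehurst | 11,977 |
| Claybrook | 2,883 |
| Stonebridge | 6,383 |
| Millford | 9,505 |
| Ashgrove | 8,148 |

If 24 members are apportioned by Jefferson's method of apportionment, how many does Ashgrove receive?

4

Standard divisor 49004/24 ≈ 2041.833; standard quotas: Oakdale 0.996, Rivermont 3.955, Pinehurst 5.866, Claybrook 1.412, Stonebridge 3.126, Millford 4.655, Ashgrove 3.991.
Rounding down gives 0, 3, 5, 1, 3, 4, 3 = 19 seats, so the divisor must be adjusted.
With modified divisor 1800: modified quotas Oakdale 1.129, Rivermont 4.486, Pinehurst 6.654, Claybrook 1.602, Stonebridge 3.546, Millford 5.281, Ashgrove 4.527.
Rounding down: Oakdale 1, Rivermont 4, Pinehurst 6, Claybrook 1, Stonebridge 3, Millford 5, Ashgrove 4 (total 24).
Ashgrove receives 4.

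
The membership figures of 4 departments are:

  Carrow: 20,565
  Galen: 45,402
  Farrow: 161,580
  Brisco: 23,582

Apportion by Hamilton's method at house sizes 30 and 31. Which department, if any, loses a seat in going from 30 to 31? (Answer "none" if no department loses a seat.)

At 30 seats: Carrow 3, Galen 5, Farrow 19, Brisco 3.
At 31 seats: Carrow 2, Galen 6, Farrow 20, Brisco 3.
Carrow drops from 3 to 2.

Carrow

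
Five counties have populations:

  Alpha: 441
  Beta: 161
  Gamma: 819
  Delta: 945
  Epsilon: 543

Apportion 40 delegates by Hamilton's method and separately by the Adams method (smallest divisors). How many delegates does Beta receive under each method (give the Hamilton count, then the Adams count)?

2 and 3

Hamilton: Alpha 6, Beta 2, Gamma 11, Delta 13, Epsilon 8.
Adams: Alpha 6, Beta 3, Gamma 11, Delta 13, Epsilon 7.
Beta gets 2 under Hamilton and 3 under Adams.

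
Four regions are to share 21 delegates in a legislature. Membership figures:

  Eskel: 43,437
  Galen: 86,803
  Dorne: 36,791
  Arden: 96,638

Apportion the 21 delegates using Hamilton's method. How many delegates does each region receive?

Eskel 3, Galen 7, Dorne 3, Arden 8

Total 263669; standard divisor 263669/21 ≈ 12555.667.
Standard quotas: Eskel 3.4596, Galen 6.9135, Dorne 2.9302, Arden 7.6968.
Lower quotas: Eskel 3, Galen 6, Dorne 2, Arden 7 (sum 18, leaving 3 seats).
Remainders in descending order: Dorne 0.9302, Galen 0.9135, Arden 0.6968, Eskel 0.4596.
Largest remainders: Dorne, Galen, Arden receive the extra seats.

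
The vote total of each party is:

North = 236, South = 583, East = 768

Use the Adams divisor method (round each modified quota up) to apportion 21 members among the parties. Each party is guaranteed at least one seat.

North: 3, South: 8, East: 10

Standard divisor 1587/21 ≈ 75.571; standard quotas: North 3.123, South 7.715, East 10.163.
Rounding up gives 4, 8, 11 = 23 seats, so the divisor must be adjusted.
With modified divisor 80: modified quotas North 2.950, South 7.287, East 9.600.
Rounding up: North 3, South 8, East 10 (total 21).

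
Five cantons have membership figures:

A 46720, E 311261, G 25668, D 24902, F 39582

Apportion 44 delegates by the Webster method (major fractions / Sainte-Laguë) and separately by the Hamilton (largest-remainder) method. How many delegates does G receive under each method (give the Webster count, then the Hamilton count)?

Webster: A 5, E 30, G 3, D 2, F 4.
Hamilton: A 5, E 31, G 2, D 2, F 4.
G gets 3 under Webster and 2 under Hamilton.

3 and 2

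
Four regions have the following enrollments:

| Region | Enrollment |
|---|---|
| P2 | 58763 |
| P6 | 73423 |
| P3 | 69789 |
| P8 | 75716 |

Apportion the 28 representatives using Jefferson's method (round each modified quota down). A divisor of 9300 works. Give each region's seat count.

With modified divisor 9300: modified quotas P2 6.319, P6 7.895, P3 7.504, P8 8.142.
Rounding down: P2 6, P6 7, P3 7, P8 8 (total 28).

P2=6, P6=7, P3=7, P8=8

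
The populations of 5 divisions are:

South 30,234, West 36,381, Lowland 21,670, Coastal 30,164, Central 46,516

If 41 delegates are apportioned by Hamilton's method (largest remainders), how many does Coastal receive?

7

Standard divisor: 164965 ÷ 41 ≈ 4023.537.
Standard quotas: South 7.5143, West 9.0420, Lowland 5.3858, Coastal 7.4969, Central 11.5610.
Lower quotas: South 7, West 9, Lowland 5, Coastal 7, Central 11 (sum 39, leaving 2 seats).
Remainders in descending order: Central 0.5610, South 0.5143, Coastal 0.4969, Lowland 0.3858, West 0.0420.
The surplus seats go to Central, South.
Coastal receives 7.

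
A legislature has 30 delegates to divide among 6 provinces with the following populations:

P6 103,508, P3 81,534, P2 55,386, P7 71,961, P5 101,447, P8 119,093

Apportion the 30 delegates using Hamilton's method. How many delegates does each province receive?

P6: 6; P3: 4; P2: 3; P7: 4; P5: 6; P8: 7

Total 532929; standard divisor 532929/30 ≈ 17764.3.
Standard quotas: P6 5.8267, P3 4.5898, P2 3.1178, P7 4.0509, P5 5.7107, P8 6.7041.
Lower quotas: P6 5, P3 4, P2 3, P7 4, P5 5, P8 6 (sum 27, leaving 3 seats).
Remainders in descending order: P6 0.8267, P5 0.7107, P8 0.7041, P3 0.5898, P2 0.1178, P7 0.0509.
The surplus seats go to P6, P5, P8.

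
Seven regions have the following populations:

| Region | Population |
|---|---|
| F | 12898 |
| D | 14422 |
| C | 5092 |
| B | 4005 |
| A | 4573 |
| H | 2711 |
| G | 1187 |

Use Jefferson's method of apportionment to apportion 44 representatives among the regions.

Standard divisor 44888/44 ≈ 1020.182; standard quotas: F 12.643, D 14.137, C 4.991, B 3.926, A 4.483, H 2.657, G 1.164.
Rounding down gives 12, 14, 4, 3, 4, 2, 1 = 40 seats, so the divisor must be adjusted.
With modified divisor 940: modified quotas F 13.721, D 15.343, C 5.417, B 4.261, A 4.865, H 2.884, G 1.263.
Rounding down: F 13, D 15, C 5, B 4, A 4, H 2, G 1 (total 44).

F 13; D 15; C 5; B 4; A 4; H 2; G 1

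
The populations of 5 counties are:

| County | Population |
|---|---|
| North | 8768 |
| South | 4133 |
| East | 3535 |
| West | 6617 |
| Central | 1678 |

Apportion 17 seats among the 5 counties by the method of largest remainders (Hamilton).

North 6; South 3; East 2; West 5; Central 1

Standard divisor: 24731 ÷ 17 ≈ 1454.765.
Standard quotas: North 6.0271, South 2.8410, East 2.4299, West 4.5485, Central 1.1535.
Lower quotas: North 6, South 2, East 2, West 4, Central 1 (sum 15, leaving 2 seats).
Remainders in descending order: South 0.8410, West 0.5485, East 0.4299, Central 0.1535, North 0.0271.
Largest remainders: South, West receive the extra seats.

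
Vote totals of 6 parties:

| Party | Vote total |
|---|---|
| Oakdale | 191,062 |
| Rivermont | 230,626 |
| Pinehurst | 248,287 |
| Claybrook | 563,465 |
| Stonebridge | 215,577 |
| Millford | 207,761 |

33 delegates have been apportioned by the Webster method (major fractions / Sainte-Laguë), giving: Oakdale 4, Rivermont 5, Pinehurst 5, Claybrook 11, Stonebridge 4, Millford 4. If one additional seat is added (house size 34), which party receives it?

Claybrook

Priority for the next seat is population ÷ (current seats + 0.5).
Priorities: Oakdale 42458.222, Rivermont 41932.000, Pinehurst 45143.091, Claybrook 48996.957, Stonebridge 47906.000, Millford 46169.111.
Highest priority: Claybrook.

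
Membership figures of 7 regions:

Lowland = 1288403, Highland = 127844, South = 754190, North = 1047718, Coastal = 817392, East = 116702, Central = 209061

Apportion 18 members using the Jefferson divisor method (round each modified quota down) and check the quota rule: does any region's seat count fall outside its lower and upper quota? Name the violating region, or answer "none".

none

Standard quotas: Lowland 5.317, Highland 0.528, South 3.113, North 4.324, Coastal 3.374, East 0.482, Central 0.863.
Jefferson allocation: Lowland 6, Highland 0, South 3, North 5, Coastal 3, East 0, Central 1.
Every allocation lies between the lower and upper quota.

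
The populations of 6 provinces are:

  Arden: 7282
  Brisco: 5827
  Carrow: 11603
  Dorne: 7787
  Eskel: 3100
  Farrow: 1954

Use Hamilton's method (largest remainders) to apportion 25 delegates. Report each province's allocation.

Arden=5; Brisco=4; Carrow=8; Dorne=5; Eskel=2; Farrow=1

The standard divisor is 37553/25 ≈ 1502.12.
Standard quotas: Arden 4.8478, Brisco 3.8792, Carrow 7.7244, Dorne 5.1840, Eskel 2.0637, Farrow 1.3008.
Lower quotas: Arden 4, Brisco 3, Carrow 7, Dorne 5, Eskel 2, Farrow 1 (sum 22, leaving 3 seats).
Remainders in descending order: Brisco 0.8792, Arden 0.8478, Carrow 0.7244, Farrow 0.3008, Dorne 0.1840, Eskel 0.0637.
The surplus seats go to Brisco, Arden, Carrow.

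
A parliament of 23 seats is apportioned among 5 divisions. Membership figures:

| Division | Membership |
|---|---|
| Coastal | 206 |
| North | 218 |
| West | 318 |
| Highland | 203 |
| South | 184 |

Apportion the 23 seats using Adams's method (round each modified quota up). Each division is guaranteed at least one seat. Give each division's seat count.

Coastal=4; North=5; West=6; Highland=4; South=4

Standard divisor 1129/23 ≈ 49.087; standard quotas: Coastal 4.197, North 4.441, West 6.478, Highland 4.136, South 3.748.
Rounding up gives 5, 5, 7, 5, 4 = 26 seats, so the divisor must be adjusted.
With modified divisor 54: modified quotas Coastal 3.815, North 4.037, West 5.889, Highland 3.759, South 3.407.
Rounding up: Coastal 4, North 5, West 6, Highland 4, South 4 (total 23).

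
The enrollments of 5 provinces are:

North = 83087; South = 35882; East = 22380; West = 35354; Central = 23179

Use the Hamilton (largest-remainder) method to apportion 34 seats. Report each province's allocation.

Standard divisor: 199882 ÷ 34 ≈ 5878.882.
Standard quotas: North 14.1331, South 6.1035, East 3.8068, West 6.0137, Central 3.9428.
Lower quotas: North 14, South 6, East 3, West 6, Central 3 (sum 32, leaving 2 seats).
Remainders in descending order: Central 0.9428, East 0.8068, North 0.1331, South 0.1035, West 0.0137.
The surplus seats go to Central, East.

North 14, South 6, East 4, West 6, Central 4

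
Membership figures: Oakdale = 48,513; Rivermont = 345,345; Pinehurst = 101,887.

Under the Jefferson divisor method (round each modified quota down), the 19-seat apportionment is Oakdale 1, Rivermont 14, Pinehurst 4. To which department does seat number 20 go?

Priority for the next seat is population ÷ (current seats + 1).
Priorities: Oakdale 24256.500, Rivermont 23023.000, Pinehurst 20377.400.
Highest priority: Oakdale.

Oakdale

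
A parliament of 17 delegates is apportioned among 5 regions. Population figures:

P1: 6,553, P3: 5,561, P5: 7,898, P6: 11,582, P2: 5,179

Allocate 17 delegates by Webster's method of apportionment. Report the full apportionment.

Standard divisor 36773/17 ≈ 2163.118; standard quotas: P1 3.029, P3 2.571, P5 3.651, P6 5.354, P2 2.394.
Rounding to the nearest integer gives P1 3, P3 3, P5 4, P6 5, P2 2 — total 17, matching the house size, so no adjustment is needed.

P1 3, P3 3, P5 4, P6 5, P2 2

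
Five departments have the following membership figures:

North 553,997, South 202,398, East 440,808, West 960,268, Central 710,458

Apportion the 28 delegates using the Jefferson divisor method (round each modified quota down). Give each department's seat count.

North: 5, South: 2, East: 4, West: 10, Central: 7

Standard divisor 2867929/28 ≈ 102426.036; standard quotas: North 5.409, South 1.976, East 4.304, West 9.375, Central 6.936.
Rounding down gives 5, 1, 4, 9, 6 = 25 seats, so the divisor must be adjusted.
With modified divisor 94200: modified quotas North 5.881, South 2.149, East 4.679, West 10.194, Central 7.542.
Rounding down: North 5, South 2, East 4, West 10, Central 7 (total 28).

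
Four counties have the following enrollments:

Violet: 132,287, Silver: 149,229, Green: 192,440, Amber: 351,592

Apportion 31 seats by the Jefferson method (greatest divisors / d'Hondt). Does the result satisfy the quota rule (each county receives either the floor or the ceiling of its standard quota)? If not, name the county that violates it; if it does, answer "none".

Standard quotas: Violet 4.967, Silver 5.604, Green 7.226, Amber 13.203.
Jefferson allocation: Violet 5, Silver 5, Green 7, Amber 14.
Every allocation lies between the lower and upper quota.

none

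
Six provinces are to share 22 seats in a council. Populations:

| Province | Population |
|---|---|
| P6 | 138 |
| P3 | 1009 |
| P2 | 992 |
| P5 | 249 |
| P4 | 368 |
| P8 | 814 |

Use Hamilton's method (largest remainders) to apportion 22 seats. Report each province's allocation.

P6 1; P3 6; P2 6; P5 2; P4 2; P8 5

The standard divisor is 3570/22 ≈ 162.273.
Standard quotas: P6 0.850, P3 6.218, P2 6.113, P5 1.534, P4 2.268, P8 5.016.
Lower quotas: P6 0, P3 6, P2 6, P5 1, P4 2, P8 5 (sum 20, leaving 2 seats).
Remainders in descending order: P6 0.850, P5 0.534, P4 0.268, P3 0.218, P2 0.113, P8 0.016.
Largest remainders: P6, P5 receive the extra seats.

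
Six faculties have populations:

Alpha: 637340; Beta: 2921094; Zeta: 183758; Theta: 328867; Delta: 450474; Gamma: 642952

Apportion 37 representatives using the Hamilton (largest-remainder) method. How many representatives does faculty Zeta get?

Standard divisor: 5164485 ÷ 37 ≈ 139580.676.
Standard quotas: Alpha 4.5661, Beta 20.9276, Zeta 1.3165, Theta 2.3561, Delta 3.2273, Gamma 4.6063.
Lower quotas: Alpha 4, Beta 20, Zeta 1, Theta 2, Delta 3, Gamma 4 (sum 34, leaving 3 seats).
Remainders in descending order: Beta 0.9276, Gamma 0.6063, Alpha 0.5661, Theta 0.3561, Zeta 0.3165, Delta 0.2273.
The surplus seats go to Beta, Gamma, Alpha.
Zeta receives 1.

1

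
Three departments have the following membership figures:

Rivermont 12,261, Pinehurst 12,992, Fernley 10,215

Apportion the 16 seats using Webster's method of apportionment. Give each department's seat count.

Standard divisor 35468/16 ≈ 2216.75; standard quotas: Rivermont 5.531, Pinehurst 5.861, Fernley 4.608.
Rounding to the nearest integer gives 6, 6, 5 = 17 seats, so the divisor must be adjusted.
With modified divisor 2250: modified quotas Rivermont 5.449, Pinehurst 5.774, Fernley 4.540.
Rounding to the nearest integer: Rivermont 5, Pinehurst 6, Fernley 5 (total 16).

Rivermont 5, Pinehurst 6, Fernley 5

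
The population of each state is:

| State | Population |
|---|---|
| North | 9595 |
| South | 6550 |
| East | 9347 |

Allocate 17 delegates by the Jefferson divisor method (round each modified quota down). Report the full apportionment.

Standard divisor 25492/17 ≈ 1499.529; standard quotas: North 6.399, South 4.368, East 6.233.
Rounding down gives 6, 4, 6 = 16 seats, so the divisor must be adjusted.
With modified divisor 1350: modified quotas North 7.107, South 4.852, East 6.924.
Rounding down: North 7, South 4, East 6 (total 17).

North 7; South 4; East 6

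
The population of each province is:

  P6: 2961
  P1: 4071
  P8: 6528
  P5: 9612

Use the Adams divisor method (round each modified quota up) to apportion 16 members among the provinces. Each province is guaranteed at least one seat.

Standard divisor 23172/16 ≈ 1448.25; standard quotas: P6 2.045, P1 2.811, P8 4.508, P5 6.637.
Rounding up gives 3, 3, 5, 7 = 18 seats, so the divisor must be adjusted.
With modified divisor 1620: modified quotas P6 1.828, P1 2.513, P8 4.030, P5 5.933.
Rounding up: P6 2, P1 3, P8 5, P5 6 (total 16).

P6 2; P1 3; P8 5; P5 6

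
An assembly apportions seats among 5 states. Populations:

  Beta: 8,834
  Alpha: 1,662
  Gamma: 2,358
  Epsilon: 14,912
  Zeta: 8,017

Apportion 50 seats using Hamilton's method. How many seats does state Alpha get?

2

Total 35783; standard divisor 35783/50 ≈ 715.66.
Standard quotas: Beta 12.3439, Alpha 2.3223, Gamma 3.2949, Epsilon 20.8367, Zeta 11.2022.
Lower quotas: Beta 12, Alpha 2, Gamma 3, Epsilon 20, Zeta 11 (sum 48, leaving 2 seats).
Remainders in descending order: Epsilon 0.8367, Beta 0.3439, Alpha 0.3223, Gamma 0.2949, Zeta 0.2022.
Largest remainders: Epsilon, Beta receive the extra seats.
Alpha receives 2.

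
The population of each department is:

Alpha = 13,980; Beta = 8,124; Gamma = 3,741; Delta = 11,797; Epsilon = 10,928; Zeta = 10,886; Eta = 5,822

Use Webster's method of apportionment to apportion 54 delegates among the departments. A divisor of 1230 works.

With modified divisor 1230: modified quotas Alpha 11.366, Beta 6.605, Gamma 3.041, Delta 9.591, Epsilon 8.885, Zeta 8.850, Eta 4.733.
Rounding to the nearest integer: Alpha 11, Beta 7, Gamma 3, Delta 10, Epsilon 9, Zeta 9, Eta 5 (total 54).

Alpha: 11; Beta: 7; Gamma: 3; Delta: 10; Epsilon: 9; Zeta: 9; Eta: 5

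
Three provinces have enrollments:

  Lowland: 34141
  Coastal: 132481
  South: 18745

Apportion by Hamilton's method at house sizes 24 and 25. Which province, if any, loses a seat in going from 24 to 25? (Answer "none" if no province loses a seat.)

South

At 24 seats: Lowland 4, Coastal 17, South 3.
At 25 seats: Lowland 5, Coastal 18, South 2.
South drops from 3 to 2.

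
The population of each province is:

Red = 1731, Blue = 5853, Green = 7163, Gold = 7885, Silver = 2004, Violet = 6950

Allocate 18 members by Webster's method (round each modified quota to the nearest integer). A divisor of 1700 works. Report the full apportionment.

With modified divisor 1700: modified quotas Red 1.018, Blue 3.443, Green 4.214, Gold 4.638, Silver 1.179, Violet 4.088.
Rounding to the nearest integer: Red 1, Blue 3, Green 4, Gold 5, Silver 1, Violet 4 (total 18).

Red: 1, Blue: 3, Green: 4, Gold: 5, Silver: 1, Violet: 4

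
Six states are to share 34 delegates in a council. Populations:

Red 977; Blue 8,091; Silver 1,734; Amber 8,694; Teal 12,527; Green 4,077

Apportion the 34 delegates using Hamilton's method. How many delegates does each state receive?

Red 1, Blue 7, Silver 2, Amber 8, Teal 12, Green 4

Total 36100; standard divisor 36100/34 ≈ 1061.765.
Standard quotas: Red 0.9202, Blue 7.6203, Silver 1.6331, Amber 8.1883, Teal 11.7983, Green 3.8398.
Lower quotas: Red 0, Blue 7, Silver 1, Amber 8, Teal 11, Green 3 (sum 30, leaving 4 seats).
Remainders in descending order: Red 0.9202, Green 0.8398, Teal 0.7983, Silver 0.6331, Blue 0.6203, Amber 0.1883.
The surplus seats go to Red, Green, Teal, Silver.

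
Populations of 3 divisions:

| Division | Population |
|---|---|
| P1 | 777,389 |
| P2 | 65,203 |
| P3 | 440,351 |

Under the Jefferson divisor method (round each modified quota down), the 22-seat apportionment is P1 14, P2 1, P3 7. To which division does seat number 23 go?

P3

Priority for the next seat is population ÷ (current seats + 1).
Priorities: P1 51825.933, P2 32601.500, P3 55043.875.
Highest priority: P3.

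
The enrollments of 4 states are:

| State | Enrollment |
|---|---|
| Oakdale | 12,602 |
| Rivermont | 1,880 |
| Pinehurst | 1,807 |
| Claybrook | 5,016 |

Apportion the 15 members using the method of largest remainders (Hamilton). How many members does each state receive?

Standard divisor: 21305 ÷ 15 ≈ 1420.333.
Standard quotas: Oakdale 8.8726, Rivermont 1.3236, Pinehurst 1.2722, Claybrook 3.5316.
Lower quotas: Oakdale 8, Rivermont 1, Pinehurst 1, Claybrook 3 (sum 13, leaving 2 seats).
Remainders in descending order: Oakdale 0.8726, Claybrook 0.5316, Rivermont 0.3236, Pinehurst 0.2722.
Largest remainders: Oakdale, Claybrook receive the extra seats.

Oakdale: 9, Rivermont: 1, Pinehurst: 1, Claybrook: 4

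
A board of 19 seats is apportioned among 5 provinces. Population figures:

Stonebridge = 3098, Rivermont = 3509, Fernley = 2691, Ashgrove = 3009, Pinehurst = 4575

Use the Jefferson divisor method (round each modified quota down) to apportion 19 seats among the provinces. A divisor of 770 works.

With modified divisor 770: modified quotas Stonebridge 4.023, Rivermont 4.557, Fernley 3.495, Ashgrove 3.908, Pinehurst 5.942.
Rounding down: Stonebridge 4, Rivermont 4, Fernley 3, Ashgrove 3, Pinehurst 5 (total 19).

Stonebridge 4; Rivermont 4; Fernley 3; Ashgrove 3; Pinehurst 5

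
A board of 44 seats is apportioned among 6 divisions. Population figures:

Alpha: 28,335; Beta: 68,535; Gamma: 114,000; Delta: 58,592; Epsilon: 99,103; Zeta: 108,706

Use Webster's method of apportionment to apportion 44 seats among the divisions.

Standard divisor 477271/44 ≈ 10847.068; standard quotas: Alpha 2.612, Beta 6.318, Gamma 10.510, Delta 5.402, Epsilon 9.136, Zeta 10.022.
Rounding to the nearest integer gives Alpha 3, Beta 6, Gamma 11, Delta 5, Epsilon 9, Zeta 10 — total 44, matching the house size, so no adjustment is needed.

Alpha 3, Beta 6, Gamma 11, Delta 5, Epsilon 9, Zeta 10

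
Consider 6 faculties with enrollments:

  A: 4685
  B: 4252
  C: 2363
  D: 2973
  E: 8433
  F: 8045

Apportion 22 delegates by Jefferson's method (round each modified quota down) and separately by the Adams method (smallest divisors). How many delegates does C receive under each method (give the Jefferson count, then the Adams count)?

Jefferson: A 3, B 3, C 1, D 2, E 7, F 6.
Adams: A 3, B 3, C 2, D 2, E 6, F 6.
C gets 1 under Jefferson and 2 under Adams.

1 and 2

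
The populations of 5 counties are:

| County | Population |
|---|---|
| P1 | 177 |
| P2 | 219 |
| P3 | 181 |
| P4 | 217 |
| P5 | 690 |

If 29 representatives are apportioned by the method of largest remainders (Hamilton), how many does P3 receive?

4

Standard divisor: 1484 ÷ 29 ≈ 51.172.
Standard quotas: P1 3.459, P2 4.280, P3 3.537, P4 4.241, P5 13.484.
Lower quotas: P1 3, P2 4, P3 3, P4 4, P5 13 (sum 27, leaving 2 seats).
Remainders in descending order: P3 0.537, P5 0.484, P1 0.459, P2 0.280, P4 0.241.
The surplus seats go to P3, P5.
P3 receives 4.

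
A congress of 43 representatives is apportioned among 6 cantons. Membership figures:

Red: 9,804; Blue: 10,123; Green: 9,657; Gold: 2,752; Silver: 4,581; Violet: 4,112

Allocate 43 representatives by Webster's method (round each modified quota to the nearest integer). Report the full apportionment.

Standard divisor 41029/43 ≈ 954.163; standard quotas: Red 10.275, Blue 10.609, Green 10.121, Gold 2.884, Silver 4.801, Violet 4.310.
Rounding to the nearest integer gives Red 10, Blue 11, Green 10, Gold 3, Silver 5, Violet 4 — total 43, matching the house size, so no adjustment is needed.

Red=10, Blue=11, Green=10, Gold=3, Silver=5, Violet=4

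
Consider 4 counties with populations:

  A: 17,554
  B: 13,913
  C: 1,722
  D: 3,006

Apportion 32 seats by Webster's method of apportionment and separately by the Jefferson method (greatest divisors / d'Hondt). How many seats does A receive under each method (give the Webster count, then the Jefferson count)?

15 and 16

Webster: A 15, B 12, C 2, D 3.
Jefferson: A 16, B 13, C 1, D 2.
A gets 15 under Webster and 16 under Jefferson.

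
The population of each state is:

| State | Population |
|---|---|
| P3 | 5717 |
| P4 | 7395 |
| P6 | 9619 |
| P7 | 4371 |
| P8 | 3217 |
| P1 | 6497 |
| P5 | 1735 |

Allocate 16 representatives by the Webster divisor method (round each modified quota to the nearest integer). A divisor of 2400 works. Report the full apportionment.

With modified divisor 2400: modified quotas P3 2.382, P4 3.081, P6 4.008, P7 1.821, P8 1.340, P1 2.707, P5 0.723.
Rounding to the nearest integer: P3 2, P4 3, P6 4, P7 2, P8 1, P1 3, P5 1 (total 16).

P3=2, P4=3, P6=4, P7=2, P8=1, P1=3, P5=1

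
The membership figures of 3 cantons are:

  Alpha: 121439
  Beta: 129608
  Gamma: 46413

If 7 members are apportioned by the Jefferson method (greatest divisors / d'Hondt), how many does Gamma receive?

1

Standard divisor 297460/7 ≈ 42494.286; standard quotas: Alpha 2.858, Beta 3.050, Gamma 1.092.
Rounding down gives 2, 3, 1 = 6 seats, so the divisor must be adjusted.
With modified divisor 36400: modified quotas Alpha 3.336, Beta 3.561, Gamma 1.275.
Rounding down: Alpha 3, Beta 3, Gamma 1 (total 7).
Gamma receives 1.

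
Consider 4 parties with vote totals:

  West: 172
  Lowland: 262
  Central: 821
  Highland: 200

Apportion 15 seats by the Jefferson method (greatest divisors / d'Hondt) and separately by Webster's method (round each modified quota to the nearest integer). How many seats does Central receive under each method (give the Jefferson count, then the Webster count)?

9 and 8

Jefferson: West 1, Lowland 3, Central 9, Highland 2.
Webster: West 2, Lowland 3, Central 8, Highland 2.
Central gets 9 under Jefferson and 8 under Webster.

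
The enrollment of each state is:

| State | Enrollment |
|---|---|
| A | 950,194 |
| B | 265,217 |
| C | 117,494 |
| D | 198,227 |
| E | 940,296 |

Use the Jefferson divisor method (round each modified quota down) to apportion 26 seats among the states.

Standard divisor 2471428/26 ≈ 95054.923; standard quotas: A 9.996, B 2.790, C 1.236, D 2.085, E 9.892.
Rounding down gives 9, 2, 1, 2, 9 = 23 seats, so the divisor must be adjusted.
With modified divisor 87400: modified quotas A 10.872, B 3.035, C 1.344, D 2.268, E 10.759.
Rounding down: A 10, B 3, C 1, D 2, E 10 (total 26).

A=10, B=3, C=1, D=2, E=10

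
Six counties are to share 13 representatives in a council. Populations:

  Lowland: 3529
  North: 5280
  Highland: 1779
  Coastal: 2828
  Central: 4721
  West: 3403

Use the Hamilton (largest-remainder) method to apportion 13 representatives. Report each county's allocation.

The standard divisor is 21540/13 ≈ 1656.923.
Standard quotas: Lowland 2.1299, North 3.1866, Highland 1.0737, Coastal 1.7068, Central 2.8493, West 2.0538.
Lower quotas: Lowland 2, North 3, Highland 1, Coastal 1, Central 2, West 2 (sum 11, leaving 2 seats).
Remainders in descending order: Central 0.8493, Coastal 0.7068, North 0.1866, Lowland 0.1299, Highland 0.0737, West 0.0538.
Largest remainders: Central, Coastal receive the extra seats.

Lowland: 2, North: 3, Highland: 1, Coastal: 2, Central: 3, West: 2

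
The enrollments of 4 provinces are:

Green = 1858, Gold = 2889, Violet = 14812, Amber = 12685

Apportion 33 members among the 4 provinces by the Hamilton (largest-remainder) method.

Green=2, Gold=3, Violet=15, Amber=13

The standard divisor is 32244/33 ≈ 977.091.
Standard quotas: Green 1.9016, Gold 2.9567, Violet 15.1593, Amber 12.9824.
Lower quotas: Green 1, Gold 2, Violet 15, Amber 12 (sum 30, leaving 3 seats).
Remainders in descending order: Amber 0.9824, Gold 0.9567, Green 0.9016, Violet 0.1593.
The surplus seats go to Amber, Gold, Green.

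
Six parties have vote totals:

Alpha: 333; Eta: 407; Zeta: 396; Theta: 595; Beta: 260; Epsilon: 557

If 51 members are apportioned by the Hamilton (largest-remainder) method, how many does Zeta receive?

The standard divisor is 2548/51 ≈ 49.961.
Standard quotas: Alpha 6.665, Eta 8.146, Zeta 7.926, Theta 11.909, Beta 5.204, Epsilon 11.149.
Lower quotas: Alpha 6, Eta 8, Zeta 7, Theta 11, Beta 5, Epsilon 11 (sum 48, leaving 3 seats).
Remainders in descending order: Zeta 0.926, Theta 0.909, Alpha 0.665, Beta 0.204, Epsilon 0.149, Eta 0.146.
The surplus seats go to Zeta, Theta, Alpha.
Zeta receives 8.

8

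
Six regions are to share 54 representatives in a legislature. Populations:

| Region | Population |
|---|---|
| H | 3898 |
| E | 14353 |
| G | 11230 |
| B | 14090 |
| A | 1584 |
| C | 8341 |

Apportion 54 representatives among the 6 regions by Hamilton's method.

The standard divisor is 53496/54 ≈ 990.667.
Standard quotas: H 3.9347, E 14.4882, G 11.3358, B 14.2227, A 1.5989, C 8.4196.
Lower quotas: H 3, E 14, G 11, B 14, A 1, C 8 (sum 51, leaving 3 seats).
Remainders in descending order: H 0.9347, A 0.5989, E 0.4882, C 0.4196, G 0.3358, B 0.2227.
Largest remainders: H, A, E receive the extra seats.

H 4; E 15; G 11; B 14; A 2; C 8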